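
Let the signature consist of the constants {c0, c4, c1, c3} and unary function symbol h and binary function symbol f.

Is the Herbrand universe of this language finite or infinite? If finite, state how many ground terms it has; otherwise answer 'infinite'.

The signature has at least one function symbol (h, arity 1) and at least one constant (c0).
Iterating h gives infinitely many distinct ground terms: c0, h(c0), h(h(c0)), ...
So the Herbrand universe is infinite.

infinite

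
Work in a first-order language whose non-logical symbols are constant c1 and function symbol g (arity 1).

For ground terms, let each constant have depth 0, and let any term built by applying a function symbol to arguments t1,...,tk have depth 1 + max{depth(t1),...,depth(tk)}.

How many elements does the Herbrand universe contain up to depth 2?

If N_k denotes the number of depth-≤k ground terms, the 1 constant gives N_0 = 1, and each function symbol of arity r contributes N_{k-1}^r new terms at level k: N_k = 1 + N_{k-1}.
N_0 = 1
N_1 = 1 + 1 = 2
N_2 = 1 + 2 = 3
Explicitly: c1, g(c1), g(g(c1)).

3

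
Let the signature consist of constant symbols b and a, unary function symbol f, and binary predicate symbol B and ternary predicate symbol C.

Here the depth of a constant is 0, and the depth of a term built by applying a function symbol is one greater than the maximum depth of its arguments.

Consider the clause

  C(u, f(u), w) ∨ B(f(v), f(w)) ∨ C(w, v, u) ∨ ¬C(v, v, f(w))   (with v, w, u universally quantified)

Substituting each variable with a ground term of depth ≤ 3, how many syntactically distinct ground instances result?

Ground terms of depth ≤ 3:
  Count level by level. With function symbols f/1, the terms of depth ≤ k are the 2 constants together with each function applied to depth-≤(k−1) tuples, so N_k = 2 + N_{k-1}.
  N_0 = 2
  N_1 = 2 + 2 = 4
  N_2 = 2 + 4 = 6
  N_3 = 2 + 6 = 8
  Explicitly: b, a, f(b), f(a), f(f(b)), f(f(a)), f(f(f(b))), f(f(f(a))).
So there are 8 ground terms available for substitution.
Each of v, w, u ranges independently over the available ground terms, and distinct assignments produce distinct instances.
Number of ground instances = 8^3 = 512.

512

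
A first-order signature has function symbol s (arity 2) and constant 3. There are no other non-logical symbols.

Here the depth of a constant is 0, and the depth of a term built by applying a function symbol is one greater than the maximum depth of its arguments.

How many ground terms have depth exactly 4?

651

Let N_k = |{terms of depth ≤ k}|. Then N_0 = 1 and N_k = 1 + N_{k-1}^2 for k ≥ 1 (one summand per function symbol, arity giving the exponent).
N_0 = 1
N_1 = 1 + 1^2 = 2
N_2 = 1 + 2^2 = 5
N_3 = 1 + 5^2 = 26
N_4 = 1 + 26^2 = 677
Terms of depth exactly 4: N_4 − N_3 = 677 − 26 = 651.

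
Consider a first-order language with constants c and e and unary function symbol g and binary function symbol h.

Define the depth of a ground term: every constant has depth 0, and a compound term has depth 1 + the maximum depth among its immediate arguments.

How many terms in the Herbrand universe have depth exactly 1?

6

Let N_k = |{terms of depth ≤ k}|. Then N_0 = 2 and N_k = 2 + N_{k-1} + N_{k-1}^2 for k ≥ 1 (one summand per function symbol, arity giving the exponent).
N_0 = 2
N_1 = 2 + 2 + 2^2 = 8
Terms of depth exactly 1: N_1 − N_0 = 8 − 2 = 6.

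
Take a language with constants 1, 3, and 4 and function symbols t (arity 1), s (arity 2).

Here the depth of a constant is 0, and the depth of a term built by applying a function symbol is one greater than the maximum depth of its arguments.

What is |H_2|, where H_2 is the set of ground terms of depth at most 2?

Write N_k for the number of ground terms of depth ≤ k. A term of depth ≤ k is either a constant or a function symbol applied to arguments of depth ≤ k−1, so N_k = 3 + N_{k-1} + N_{k-1}^2.
N_0 = 3
N_1 = 3 + 3 + 3^2 = 15
N_2 = 3 + 15 + 15^2 = 243

243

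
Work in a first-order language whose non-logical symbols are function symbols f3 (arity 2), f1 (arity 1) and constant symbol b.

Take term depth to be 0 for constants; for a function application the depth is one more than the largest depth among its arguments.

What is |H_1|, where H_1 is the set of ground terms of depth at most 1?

3

Count level by level. With function symbols f3/2, f1/1, the terms of depth ≤ k are the 1 constant together with each function applied to depth-≤(k−1) tuples, so N_k = 1 + N_{k-1}^2 + N_{k-1}.
N_0 = 1
N_1 = 1 + 1^2 + 1 = 3
Explicitly: b, f3(b, b), f1(b).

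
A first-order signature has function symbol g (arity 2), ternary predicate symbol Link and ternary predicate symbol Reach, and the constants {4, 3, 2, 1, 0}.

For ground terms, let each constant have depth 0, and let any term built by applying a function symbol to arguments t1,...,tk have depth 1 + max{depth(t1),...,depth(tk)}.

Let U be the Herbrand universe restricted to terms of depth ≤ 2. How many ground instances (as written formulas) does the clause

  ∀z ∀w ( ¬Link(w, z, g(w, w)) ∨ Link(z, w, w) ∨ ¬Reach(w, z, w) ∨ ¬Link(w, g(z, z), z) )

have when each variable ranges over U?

819025

Ground terms of depth ≤ 2:
  Write N_k for the number of ground terms of depth ≤ k. A term of depth ≤ k is either a constant or a function symbol applied to arguments of depth ≤ k−1, so N_k = 5 + N_{k-1}^2.
  N_0 = 5
  N_1 = 5 + 5^2 = 30
  N_2 = 5 + 30^2 = 905
So there are 905 ground terms available for substitution.
There are 2 variables to instantiate (z, w), each occurring in at least one literal, so different choices give different ground instances.
Number of ground instances = 905^2 = 819025.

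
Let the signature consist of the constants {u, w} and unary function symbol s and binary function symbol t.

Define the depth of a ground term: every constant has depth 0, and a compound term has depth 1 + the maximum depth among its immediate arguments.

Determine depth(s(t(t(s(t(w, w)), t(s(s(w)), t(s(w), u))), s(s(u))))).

depth(t(w, w)) = 1 + max(0, 0) = 1
depth(s(t(w, w))) = 1 + depth(t(w, w)) = 1 + 1 = 2
depth(s(w)) = 1 + depth(w) = 1 + 0 = 1
depth(s(s(w))) = 1 + depth(s(w)) = 1 + 1 = 2
depth(t(s(w), u)) = 1 + max(1, 0) = 2
depth(t(s(s(w)), t(s(w), u))) = 1 + max(2, 2) = 3
depth(t(s(t(w, w)), t(s(s(w)), t(s(w), u)))) = 1 + max(2, 3) = 4
depth(s(u)) = 1 + depth(u) = 1 + 0 = 1
depth(s(s(u))) = 1 + depth(s(u)) = 1 + 1 = 2
depth(t(t(s(t(w, w)), t(s(s(w)), t(s(w), u))), s(s(u)))) = 1 + max(4, 2) = 5
depth(s(t(t(s(t(w, w)), t(s(s(w)), t(s(w), u))), s(s(u))))) = 1 + depth(t(t(s(t(w, w)), t(s(s(w)), t(s(w), u))), s(s(u)))) = 1 + 5 = 6

6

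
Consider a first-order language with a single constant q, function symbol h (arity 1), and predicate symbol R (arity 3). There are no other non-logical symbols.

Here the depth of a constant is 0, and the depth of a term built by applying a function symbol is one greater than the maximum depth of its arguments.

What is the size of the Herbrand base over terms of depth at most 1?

First count ground terms of depth ≤ 1.
Let N_k = |{terms of depth ≤ k}|. Then N_0 = 1 and N_k = 1 + N_{k-1} for k ≥ 1 (one summand per function symbol, arity giving the exponent).
N_0 = 1
N_1 = 1 + 1 = 2
So |H| = 2.
Ground atoms are formed by filling each argument slot of a predicate with a term from H, so an r-ary predicate gives |H|^r atoms:
  R: 2^3 = 8
Total ground atoms: 8.

8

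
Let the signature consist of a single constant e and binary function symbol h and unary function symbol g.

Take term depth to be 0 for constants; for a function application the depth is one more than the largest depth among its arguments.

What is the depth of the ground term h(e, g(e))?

depth(g(e)) = 1 + depth(e) = 1 + 0 = 1
depth(h(e, g(e))) = 1 + max(0, 1) = 2

2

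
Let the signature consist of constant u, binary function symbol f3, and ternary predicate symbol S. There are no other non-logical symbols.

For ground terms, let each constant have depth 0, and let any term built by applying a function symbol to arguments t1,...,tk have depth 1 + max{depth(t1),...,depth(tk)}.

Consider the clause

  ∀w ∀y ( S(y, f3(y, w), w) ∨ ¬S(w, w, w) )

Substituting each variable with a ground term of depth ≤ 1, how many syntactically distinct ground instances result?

Ground terms of depth ≤ 1:
  Let N_k = |{terms of depth ≤ k}|. Then N_0 = 1 and N_k = 1 + N_{k-1}^2 for k ≥ 1 (one summand per function symbol, arity giving the exponent).
  N_0 = 1
  N_1 = 1 + 1^2 = 2
So there are 2 ground terms available for substitution.
There are 2 variables to instantiate (w, y), each occurring in at least one literal, so different choices give different ground instances.
Number of ground instances = 2^2 = 4.

4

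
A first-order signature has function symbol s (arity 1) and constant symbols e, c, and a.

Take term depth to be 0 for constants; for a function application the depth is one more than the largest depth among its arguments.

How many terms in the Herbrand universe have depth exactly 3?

3

Let N_k = |{terms of depth ≤ k}|. Then N_0 = 3 and N_k = 3 + N_{k-1} for k ≥ 1 (one summand per function symbol, arity giving the exponent).
N_0 = 3
N_1 = 3 + 3 = 6
N_2 = 3 + 6 = 9
N_3 = 3 + 9 = 12
Terms of depth exactly 3: N_3 − N_2 = 12 − 9 = 3.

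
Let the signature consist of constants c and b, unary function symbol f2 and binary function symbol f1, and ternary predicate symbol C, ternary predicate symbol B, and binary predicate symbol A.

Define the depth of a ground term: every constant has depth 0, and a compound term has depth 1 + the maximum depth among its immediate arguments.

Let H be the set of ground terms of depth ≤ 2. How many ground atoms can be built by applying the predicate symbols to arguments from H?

First count ground terms of depth ≤ 2.
Count level by level. With function symbols f2/1, f1/2, the terms of depth ≤ k are the 2 constants together with each function applied to depth-≤(k−1) tuples, so N_k = 2 + N_{k-1} + N_{k-1}^2.
N_0 = 2
N_1 = 2 + 2 + 2^2 = 8
N_2 = 2 + 8 + 8^2 = 74
So |H| = 74.
Ground atoms are formed by filling each argument slot of a predicate with a term from H, so an r-ary predicate gives |H|^r atoms:
  C: 74^3 = 405224;  B: 74^3 = 405224;  A: 74^2 = 5476
Total ground atoms: 405224 + 405224 + 5476 = 815924.

815924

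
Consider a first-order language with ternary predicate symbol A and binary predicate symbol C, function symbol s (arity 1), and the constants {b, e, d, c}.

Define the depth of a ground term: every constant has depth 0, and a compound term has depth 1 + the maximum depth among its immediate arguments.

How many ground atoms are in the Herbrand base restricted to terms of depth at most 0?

80

First count ground terms of depth ≤ 0.
Let N_k = |{terms of depth ≤ k}|. Then N_0 = 4 and N_k = 4 + N_{k-1} for k ≥ 1 (one summand per function symbol, arity giving the exponent).
N_0 = 4
So |H| = 4.
Each predicate of arity r yields |H|^r ground atoms (one per choice of an r-tuple from H):
  A: 4^3 = 64;  C: 4^2 = 16
Total ground atoms: 64 + 16 = 80.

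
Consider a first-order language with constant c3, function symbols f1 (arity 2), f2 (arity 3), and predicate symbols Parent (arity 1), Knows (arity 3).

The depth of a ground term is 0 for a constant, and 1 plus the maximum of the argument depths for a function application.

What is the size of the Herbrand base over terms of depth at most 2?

50690

First count ground terms of depth ≤ 2.
Let N_k count ground terms of depth at most k. Each non-constant term of depth ≤ k is some function symbol applied to depth-≤(k−1) arguments, giving N_k = 1 + N_{k-1}^2 + N_{k-1}^3.
N_0 = 1
N_1 = 1 + 1^2 + 1^3 = 3
N_2 = 1 + 3^2 + 3^3 = 37
So |H| = 37.
A ground atom is a predicate applied to a tuple of terms from H, so the count is the sum over predicates of |H|^arity:
  Parent: 37;  Knows: 37^3 = 50653
Total ground atoms: 37 + 50653 = 50690.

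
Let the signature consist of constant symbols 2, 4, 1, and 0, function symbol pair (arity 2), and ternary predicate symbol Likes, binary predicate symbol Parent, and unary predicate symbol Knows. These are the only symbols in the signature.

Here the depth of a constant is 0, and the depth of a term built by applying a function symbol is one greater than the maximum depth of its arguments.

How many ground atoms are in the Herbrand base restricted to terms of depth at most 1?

8420

First count ground terms of depth ≤ 1.
Let N_k = |{terms of depth ≤ k}|. Then N_0 = 4 and N_k = 4 + N_{k-1}^2 for k ≥ 1 (one summand per function symbol, arity giving the exponent).
N_0 = 4
N_1 = 4 + 4^2 = 20
So |H| = 20.
For each predicate symbol, the number of ground atoms is |H| raised to its arity; summing:
  Likes: 20^3 = 8000;  Parent: 20^2 = 400;  Knows: 20
Total ground atoms: 8000 + 400 + 20 = 8420.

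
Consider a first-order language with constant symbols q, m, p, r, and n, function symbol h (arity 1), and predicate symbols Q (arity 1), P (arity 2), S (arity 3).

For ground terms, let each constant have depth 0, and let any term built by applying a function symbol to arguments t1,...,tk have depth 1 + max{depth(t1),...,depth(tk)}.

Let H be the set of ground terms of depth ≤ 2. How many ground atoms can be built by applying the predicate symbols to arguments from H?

3615

First count ground terms of depth ≤ 2.
Write N_k for the number of ground terms of depth ≤ k. A term of depth ≤ k is either a constant or a function symbol applied to arguments of depth ≤ k−1, so N_k = 5 + N_{k-1}.
N_0 = 5
N_1 = 5 + 5 = 10
N_2 = 5 + 10 = 15
So |H| = 15.
Each predicate of arity r yields |H|^r ground atoms (one per choice of an r-tuple from H):
  Q: 15;  P: 15^2 = 225;  S: 15^3 = 3375
Total ground atoms: 15 + 225 + 3375 = 3615.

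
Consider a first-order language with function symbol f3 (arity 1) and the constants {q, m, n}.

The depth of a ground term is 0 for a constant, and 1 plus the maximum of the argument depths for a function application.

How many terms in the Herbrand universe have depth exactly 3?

3

Let N_k = |{terms of depth ≤ k}|. Then N_0 = 3 and N_k = 3 + N_{k-1} for k ≥ 1 (one summand per function symbol, arity giving the exponent).
N_0 = 3
N_1 = 3 + 3 = 6
N_2 = 3 + 6 = 9
N_3 = 3 + 9 = 12
Terms of depth exactly 3: N_3 − N_2 = 12 − 9 = 3.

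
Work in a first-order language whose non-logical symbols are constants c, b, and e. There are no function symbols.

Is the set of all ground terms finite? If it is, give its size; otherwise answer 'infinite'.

There are no function symbols, so every ground term is one of the 3 constants.
The Herbrand universe is {c, b, e}, which is finite with 3 elements.

3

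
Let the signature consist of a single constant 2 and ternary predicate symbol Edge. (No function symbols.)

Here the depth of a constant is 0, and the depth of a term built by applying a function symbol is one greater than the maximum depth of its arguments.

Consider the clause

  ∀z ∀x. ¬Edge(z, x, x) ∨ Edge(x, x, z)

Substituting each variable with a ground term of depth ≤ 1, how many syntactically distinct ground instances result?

1

Ground terms of depth ≤ 1:
  With no function symbols every ground term is a constant, so there is exactly 1 ground term at every depth bound.
  N_0 = 1
  N_1 = 1
  Explicitly: 2.
So there is exactly 1 ground term available for substitution.
There are 2 variables to instantiate (z, x), each occurring in at least one literal, so different choices give different ground instances.
Number of ground instances = 1^2 = 1.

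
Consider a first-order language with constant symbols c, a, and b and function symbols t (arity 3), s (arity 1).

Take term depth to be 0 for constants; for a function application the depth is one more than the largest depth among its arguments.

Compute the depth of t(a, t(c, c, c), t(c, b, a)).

depth(t(c, c, c)) = 1 + max(0, 0, 0) = 1
depth(t(c, b, a)) = 1 + max(0, 0, 0) = 1
depth(t(a, t(c, c, c), t(c, b, a))) = 1 + max(0, 1, 1) = 2

2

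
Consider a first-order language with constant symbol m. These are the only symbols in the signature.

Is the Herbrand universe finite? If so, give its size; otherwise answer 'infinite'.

1

There are no function symbols, so the only ground term is the single constant.
The Herbrand universe is {m}, finite with 1 element.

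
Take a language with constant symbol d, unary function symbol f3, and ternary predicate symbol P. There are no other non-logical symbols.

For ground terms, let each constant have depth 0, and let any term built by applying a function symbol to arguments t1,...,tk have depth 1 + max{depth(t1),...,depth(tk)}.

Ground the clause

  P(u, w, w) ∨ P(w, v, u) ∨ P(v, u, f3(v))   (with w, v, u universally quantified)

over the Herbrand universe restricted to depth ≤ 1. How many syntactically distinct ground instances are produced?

8

Ground terms of depth ≤ 1:
  Count level by level. With function symbols f3/1, the terms of depth ≤ k are the 1 constant together with each function applied to depth-≤(k−1) tuples, so N_k = 1 + N_{k-1}.
  N_0 = 1
  N_1 = 1 + 1 = 2
  Explicitly: d, f3(d).
So there are 2 ground terms available for substitution.
The clause has 3 distinct variables (w, v, u), each appearing in the body. In the free term algebra distinct substitutions yield syntactically distinct ground instances.
Number of ground instances = 2^3 = 8.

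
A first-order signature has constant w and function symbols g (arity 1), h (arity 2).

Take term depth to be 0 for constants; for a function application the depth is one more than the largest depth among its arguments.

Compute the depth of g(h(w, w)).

depth(h(w, w)) = 1 + max(0, 0) = 1
depth(g(h(w, w))) = 1 + depth(h(w, w)) = 1 + 1 = 2

2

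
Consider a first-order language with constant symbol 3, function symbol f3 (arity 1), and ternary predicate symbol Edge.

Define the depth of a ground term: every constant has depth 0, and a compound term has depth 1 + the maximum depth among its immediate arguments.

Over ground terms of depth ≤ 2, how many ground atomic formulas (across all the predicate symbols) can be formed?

27

First count ground terms of depth ≤ 2.
If N_k denotes the number of depth-≤k ground terms, the 1 constant gives N_0 = 1, and each function symbol of arity r contributes N_{k-1}^r new terms at level k: N_k = 1 + N_{k-1}.
N_0 = 1
N_1 = 1 + 1 = 2
N_2 = 1 + 2 = 3
Explicitly: 3, f3(3), f3(f3(3)).
So |H| = 3.
For each predicate symbol, the number of ground atoms is |H| raised to its arity; summing:
  Edge: 3^3 = 27
Total ground atoms: 27.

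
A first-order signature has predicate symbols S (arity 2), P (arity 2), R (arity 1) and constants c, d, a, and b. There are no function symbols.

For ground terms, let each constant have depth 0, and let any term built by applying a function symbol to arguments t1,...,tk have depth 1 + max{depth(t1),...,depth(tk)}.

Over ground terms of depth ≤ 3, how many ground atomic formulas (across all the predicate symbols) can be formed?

First count ground terms of depth ≤ 3.
With no function symbols every ground term is a constant, so there are exactly 4 ground terms at every depth bound.
N_0 = 4
N_1 = 4
N_2 = 4
N_3 = 4
Explicitly: c, d, a, b.
So |H| = 4.
A ground atom is a predicate applied to a tuple of terms from H, so the count is the sum over predicates of |H|^arity:
  S: 4^2 = 16;  P: 4^2 = 16;  R: 4
Total ground atoms: 16 + 16 + 4 = 36.

36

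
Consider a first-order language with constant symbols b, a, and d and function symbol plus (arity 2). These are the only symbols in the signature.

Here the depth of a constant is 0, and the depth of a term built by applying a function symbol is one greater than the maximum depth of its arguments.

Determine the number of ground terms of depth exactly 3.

Let N_k = |{terms of depth ≤ k}|. Then N_0 = 3 and N_k = 3 + N_{k-1}^2 for k ≥ 1 (one summand per function symbol, arity giving the exponent).
N_0 = 3
N_1 = 3 + 3^2 = 12
N_2 = 3 + 12^2 = 147
N_3 = 3 + 147^2 = 21612
Terms of depth exactly 3: N_3 − N_2 = 21612 − 147 = 21465.

21465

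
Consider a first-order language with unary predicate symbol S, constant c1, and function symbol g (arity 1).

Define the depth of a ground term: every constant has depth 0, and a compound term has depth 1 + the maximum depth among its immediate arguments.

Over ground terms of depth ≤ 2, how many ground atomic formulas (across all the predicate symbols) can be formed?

First count ground terms of depth ≤ 2.
If N_k denotes the number of depth-≤k ground terms, the 1 constant gives N_0 = 1, and each function symbol of arity r contributes N_{k-1}^r new terms at level k: N_k = 1 + N_{k-1}.
N_0 = 1
N_1 = 1 + 1 = 2
N_2 = 1 + 2 = 3
Explicitly: c1, g(c1), g(g(c1)).
So |H| = 3.
A ground atom is a predicate applied to a tuple of terms from H, so the count is the sum over predicates of |H|^arity:
  S: 3
Total ground atoms: 3.

3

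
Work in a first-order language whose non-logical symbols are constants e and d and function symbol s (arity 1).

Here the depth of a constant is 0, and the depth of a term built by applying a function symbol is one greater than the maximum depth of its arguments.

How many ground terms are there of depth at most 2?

6

If N_k denotes the number of depth-≤k ground terms, the 2 constants give N_0 = 2, and each function symbol of arity r contributes N_{k-1}^r new terms at level k: N_k = 2 + N_{k-1}.
N_0 = 2
N_1 = 2 + 2 = 4
N_2 = 2 + 4 = 6
Explicitly: e, d, s(e), s(d), s(s(e)), s(s(d)).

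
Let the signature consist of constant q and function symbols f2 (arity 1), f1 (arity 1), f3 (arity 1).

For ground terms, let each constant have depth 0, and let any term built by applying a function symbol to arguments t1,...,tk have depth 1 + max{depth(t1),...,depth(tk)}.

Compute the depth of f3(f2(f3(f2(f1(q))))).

depth(f1(q)) = 1 + depth(q) = 1 + 0 = 1
depth(f2(f1(q))) = 1 + depth(f1(q)) = 1 + 1 = 2
depth(f3(f2(f1(q)))) = 1 + depth(f2(f1(q))) = 1 + 2 = 3
depth(f2(f3(f2(f1(q))))) = 1 + depth(f3(f2(f1(q)))) = 1 + 3 = 4
depth(f3(f2(f3(f2(f1(q)))))) = 1 + depth(f2(f3(f2(f1(q))))) = 1 + 4 = 5

5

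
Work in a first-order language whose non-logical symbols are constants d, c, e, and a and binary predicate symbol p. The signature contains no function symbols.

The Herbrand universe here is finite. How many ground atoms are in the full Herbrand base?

With no function symbols, the Herbrand universe is just the 4 constants.
Ground atoms per predicate: p: 4^2 = 16.
Herbrand base size = 16 = 16.

16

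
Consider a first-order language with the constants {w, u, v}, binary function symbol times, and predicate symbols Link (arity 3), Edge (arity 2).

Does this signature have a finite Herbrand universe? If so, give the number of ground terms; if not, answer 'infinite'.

The signature has at least one function symbol (times, arity 2) and at least one constant (w).
Iterating times gives infinitely many distinct ground terms: w, times(w, w), times(times(w, w), times(w, w)), ...
So the Herbrand universe is infinite.

infinite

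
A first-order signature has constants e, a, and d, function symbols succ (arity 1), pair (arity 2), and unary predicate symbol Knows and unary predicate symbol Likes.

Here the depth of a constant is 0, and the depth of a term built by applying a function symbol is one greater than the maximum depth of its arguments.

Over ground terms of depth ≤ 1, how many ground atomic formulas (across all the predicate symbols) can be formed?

First count ground terms of depth ≤ 1.
Let N_k count ground terms of depth at most k. Each non-constant term of depth ≤ k is some function symbol applied to depth-≤(k−1) arguments, giving N_k = 3 + N_{k-1} + N_{k-1}^2.
N_0 = 3
N_1 = 3 + 3 + 3^2 = 15
So |H| = 15.
Ground atoms are formed by filling each argument slot of a predicate with a term from H, so an r-ary predicate gives |H|^r atoms:
  Knows: 15;  Likes: 15
Total ground atoms: 15 + 15 = 30.

30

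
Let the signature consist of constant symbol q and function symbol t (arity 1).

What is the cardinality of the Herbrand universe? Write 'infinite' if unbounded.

infinite

The signature has at least one function symbol (t, arity 1) and at least one constant (q).
Iterating t gives infinitely many distinct ground terms: q, t(q), t(t(q)), ...
So the Herbrand universe is infinite.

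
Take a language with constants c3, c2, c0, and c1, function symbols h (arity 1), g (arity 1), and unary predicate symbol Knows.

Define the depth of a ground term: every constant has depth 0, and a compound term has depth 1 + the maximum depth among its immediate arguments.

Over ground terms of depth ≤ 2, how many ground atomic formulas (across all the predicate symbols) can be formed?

28

First count ground terms of depth ≤ 2.
Let N_k = |{terms of depth ≤ k}|. Then N_0 = 4 and N_k = 4 + N_{k-1} + N_{k-1} for k ≥ 1 (one summand per function symbol, arity giving the exponent).
N_0 = 4
N_1 = 4 + 4 + 4 = 12
N_2 = 4 + 12 + 12 = 28
So |H| = 28.
Ground atoms are formed by filling each argument slot of a predicate with a term from H, so an r-ary predicate gives |H|^r atoms:
  Knows: 28
Total ground atoms: 28.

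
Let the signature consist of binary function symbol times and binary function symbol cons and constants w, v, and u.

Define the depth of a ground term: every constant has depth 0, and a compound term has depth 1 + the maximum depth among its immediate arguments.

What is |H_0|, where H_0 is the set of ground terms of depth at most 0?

3

Count level by level. With function symbols times/2, cons/2, the terms of depth ≤ k are the 3 constants together with each function applied to depth-≤(k−1) tuples, so N_k = 3 + N_{k-1}^2 + N_{k-1}^2.
N_0 = 3
Explicitly: w, v, u.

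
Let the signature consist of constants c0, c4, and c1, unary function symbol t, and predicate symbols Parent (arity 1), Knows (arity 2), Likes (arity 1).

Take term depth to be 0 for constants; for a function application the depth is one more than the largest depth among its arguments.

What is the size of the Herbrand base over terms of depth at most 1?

48

First count ground terms of depth ≤ 1.
Let N_k count ground terms of depth at most k. Each non-constant term of depth ≤ k is some function symbol applied to depth-≤(k−1) arguments, giving N_k = 3 + N_{k-1}.
N_0 = 3
N_1 = 3 + 3 = 6
Explicitly: c0, c4, c1, t(c0), t(c4), t(c1).
So |H| = 6.
For each predicate symbol, the number of ground atoms is |H| raised to its arity; summing:
  Parent: 6;  Knows: 6^2 = 36;  Likes: 6
Total ground atoms: 6 + 36 + 6 = 48.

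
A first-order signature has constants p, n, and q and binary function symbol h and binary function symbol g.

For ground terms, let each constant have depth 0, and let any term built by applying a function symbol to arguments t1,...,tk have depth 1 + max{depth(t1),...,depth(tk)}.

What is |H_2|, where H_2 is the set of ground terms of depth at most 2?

885

Count level by level. With function symbols h/2, g/2, the terms of depth ≤ k are the 3 constants together with each function applied to depth-≤(k−1) tuples, so N_k = 3 + N_{k-1}^2 + N_{k-1}^2.
N_0 = 3
N_1 = 3 + 3^2 + 3^2 = 21
N_2 = 3 + 21^2 + 21^2 = 885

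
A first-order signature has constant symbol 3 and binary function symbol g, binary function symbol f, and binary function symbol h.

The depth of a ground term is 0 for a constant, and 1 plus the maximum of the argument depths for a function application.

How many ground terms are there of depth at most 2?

Write N_k for the number of ground terms of depth ≤ k. A term of depth ≤ k is either a constant or a function symbol applied to arguments of depth ≤ k−1, so N_k = 1 + N_{k-1}^2 + N_{k-1}^2 + N_{k-1}^2.
N_0 = 1
N_1 = 1 + 1^2 + 1^2 + 1^2 = 4
N_2 = 1 + 4^2 + 4^2 + 4^2 = 49

49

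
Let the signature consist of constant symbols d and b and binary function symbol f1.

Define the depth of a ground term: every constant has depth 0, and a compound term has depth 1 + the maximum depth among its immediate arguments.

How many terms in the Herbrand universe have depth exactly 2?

Let N_k count ground terms of depth at most k. Each non-constant term of depth ≤ k is some function symbol applied to depth-≤(k−1) arguments, giving N_k = 2 + N_{k-1}^2.
N_0 = 2
N_1 = 2 + 2^2 = 6
N_2 = 2 + 6^2 = 38
Terms of depth exactly 2: N_2 − N_1 = 38 − 6 = 32.

32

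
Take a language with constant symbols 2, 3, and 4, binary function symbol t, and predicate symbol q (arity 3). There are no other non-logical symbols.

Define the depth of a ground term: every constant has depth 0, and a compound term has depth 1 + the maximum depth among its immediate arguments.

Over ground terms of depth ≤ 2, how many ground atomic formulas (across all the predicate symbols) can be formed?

First count ground terms of depth ≤ 2.
Let N_k = |{terms of depth ≤ k}|. Then N_0 = 3 and N_k = 3 + N_{k-1}^2 for k ≥ 1 (one summand per function symbol, arity giving the exponent).
N_0 = 3
N_1 = 3 + 3^2 = 12
N_2 = 3 + 12^2 = 147
So |H| = 147.
For each predicate symbol, the number of ground atoms is |H| raised to its arity; summing:
  q: 147^3 = 3176523
Total ground atoms: 3176523.

3176523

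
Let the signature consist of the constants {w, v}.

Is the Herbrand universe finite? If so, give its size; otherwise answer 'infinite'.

There are no function symbols, so every ground term is one of the 2 constants.
The Herbrand universe is {w, v}, which is finite with 2 elements.

2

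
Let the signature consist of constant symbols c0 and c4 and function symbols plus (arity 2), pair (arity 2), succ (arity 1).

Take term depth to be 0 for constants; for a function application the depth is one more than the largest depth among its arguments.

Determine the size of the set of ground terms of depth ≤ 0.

Write N_k for the number of ground terms of depth ≤ k. A term of depth ≤ k is either a constant or a function symbol applied to arguments of depth ≤ k−1, so N_k = 2 + N_{k-1}^2 + N_{k-1}^2 + N_{k-1}.
N_0 = 2
Explicitly: c0, c4.

2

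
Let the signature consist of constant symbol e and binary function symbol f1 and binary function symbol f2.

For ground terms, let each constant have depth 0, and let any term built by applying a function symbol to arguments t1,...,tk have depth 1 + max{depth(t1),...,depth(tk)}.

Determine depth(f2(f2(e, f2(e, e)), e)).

3

depth(f2(e, e)) = 1 + max(0, 0) = 1
depth(f2(e, f2(e, e))) = 1 + max(0, 1) = 2
depth(f2(f2(e, f2(e, e)), e)) = 1 + max(2, 0) = 3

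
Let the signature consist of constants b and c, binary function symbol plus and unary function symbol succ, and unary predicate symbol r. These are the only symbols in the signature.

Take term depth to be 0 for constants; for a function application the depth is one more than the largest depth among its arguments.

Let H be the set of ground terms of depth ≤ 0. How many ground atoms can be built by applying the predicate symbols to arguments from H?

2

First count ground terms of depth ≤ 0.
Write N_k for the number of ground terms of depth ≤ k. A term of depth ≤ k is either a constant or a function symbol applied to arguments of depth ≤ k−1, so N_k = 2 + N_{k-1}^2 + N_{k-1}.
N_0 = 2
So |H| = 2.
Ground atoms are formed by filling each argument slot of a predicate with a term from H, so an r-ary predicate gives |H|^r atoms:
  r: 2
Total ground atoms: 2.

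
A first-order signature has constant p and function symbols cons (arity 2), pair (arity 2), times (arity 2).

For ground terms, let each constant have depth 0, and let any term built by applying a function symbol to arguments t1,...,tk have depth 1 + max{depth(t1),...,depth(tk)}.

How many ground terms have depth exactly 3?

Let N_k count ground terms of depth at most k. Each non-constant term of depth ≤ k is some function symbol applied to depth-≤(k−1) arguments, giving N_k = 1 + N_{k-1}^2 + N_{k-1}^2 + N_{k-1}^2.
N_0 = 1
N_1 = 1 + 1^2 + 1^2 + 1^2 = 4
N_2 = 1 + 4^2 + 4^2 + 4^2 = 49
N_3 = 1 + 49^2 + 49^2 + 49^2 = 7204
Terms of depth exactly 3: N_3 − N_2 = 7204 − 49 = 7155.

7155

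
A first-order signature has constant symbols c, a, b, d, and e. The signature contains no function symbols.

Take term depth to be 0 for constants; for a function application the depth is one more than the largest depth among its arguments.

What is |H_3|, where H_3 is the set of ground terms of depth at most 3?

With no function symbols every ground term is a constant, so there are exactly 5 ground terms at every depth bound.
N_0 = 5
N_1 = 5
N_2 = 5
N_3 = 5
Explicitly: c, a, b, d, e.

5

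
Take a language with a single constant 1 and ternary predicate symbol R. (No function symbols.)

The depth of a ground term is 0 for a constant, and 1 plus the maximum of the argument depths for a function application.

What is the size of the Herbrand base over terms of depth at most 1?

1

First count ground terms of depth ≤ 1.
With no function symbols every ground term is a constant, so there is exactly 1 ground term at every depth bound.
N_0 = 1
N_1 = 1
Explicitly: 1.
So |H| = 1.
Ground atoms are formed by filling each argument slot of a predicate with a term from H, so an r-ary predicate gives |H|^r atoms:
  R: 1^3 = 1
Total ground atoms: 1.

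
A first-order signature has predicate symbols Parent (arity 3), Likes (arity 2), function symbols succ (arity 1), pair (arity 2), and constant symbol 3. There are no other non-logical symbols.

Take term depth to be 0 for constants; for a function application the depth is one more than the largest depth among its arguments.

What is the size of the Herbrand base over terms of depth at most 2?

First count ground terms of depth ≤ 2.
Let N_k = |{terms of depth ≤ k}|. Then N_0 = 1 and N_k = 1 + N_{k-1} + N_{k-1}^2 for k ≥ 1 (one summand per function symbol, arity giving the exponent).
N_0 = 1
N_1 = 1 + 1 + 1^2 = 3
N_2 = 1 + 3 + 3^2 = 13
So |H| = 13.
A ground atom is a predicate applied to a tuple of terms from H, so the count is the sum over predicates of |H|^arity:
  Parent: 13^3 = 2197;  Likes: 13^2 = 169
Total ground atoms: 2197 + 169 = 2366.

2366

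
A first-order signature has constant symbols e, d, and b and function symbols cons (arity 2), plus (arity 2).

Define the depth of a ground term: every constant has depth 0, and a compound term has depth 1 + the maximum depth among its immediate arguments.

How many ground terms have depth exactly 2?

864

Let N_k = |{terms of depth ≤ k}|. Then N_0 = 3 and N_k = 3 + N_{k-1}^2 + N_{k-1}^2 for k ≥ 1 (one summand per function symbol, arity giving the exponent).
N_0 = 3
N_1 = 3 + 3^2 + 3^2 = 21
N_2 = 3 + 21^2 + 21^2 = 885
Terms of depth exactly 2: N_2 − N_1 = 885 − 21 = 864.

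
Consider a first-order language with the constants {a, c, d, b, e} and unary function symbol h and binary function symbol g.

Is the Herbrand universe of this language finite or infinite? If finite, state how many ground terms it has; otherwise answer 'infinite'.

The signature has at least one function symbol (h, arity 1) and at least one constant (a).
Iterating h gives infinitely many distinct ground terms: a, h(a), h(h(a)), ...
So the Herbrand universe is infinite.

infinite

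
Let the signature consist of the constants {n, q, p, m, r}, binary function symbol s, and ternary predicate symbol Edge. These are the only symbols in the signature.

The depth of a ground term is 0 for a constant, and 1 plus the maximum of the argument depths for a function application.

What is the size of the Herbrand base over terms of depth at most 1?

First count ground terms of depth ≤ 1.
Write N_k for the number of ground terms of depth ≤ k. A term of depth ≤ k is either a constant or a function symbol applied to arguments of depth ≤ k−1, so N_k = 5 + N_{k-1}^2.
N_0 = 5
N_1 = 5 + 5^2 = 30
So |H| = 30.
Ground atoms are formed by filling each argument slot of a predicate with a term from H, so an r-ary predicate gives |H|^r atoms:
  Edge: 30^3 = 27000
Total ground atoms: 27000.

27000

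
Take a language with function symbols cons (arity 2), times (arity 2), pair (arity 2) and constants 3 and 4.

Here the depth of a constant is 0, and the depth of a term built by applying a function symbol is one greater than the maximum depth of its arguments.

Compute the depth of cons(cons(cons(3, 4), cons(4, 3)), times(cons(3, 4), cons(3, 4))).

3

depth(cons(3, 4)) = 1 + max(0, 0) = 1
depth(cons(4, 3)) = 1 + max(0, 0) = 1
depth(cons(cons(3, 4), cons(4, 3))) = 1 + max(1, 1) = 2
depth(times(cons(3, 4), cons(3, 4))) = 1 + max(1, 1) = 2
depth(cons(cons(cons(3, 4), cons(4, 3)), times(cons(3, 4), cons(3, 4)))) = 1 + max(2, 2) = 3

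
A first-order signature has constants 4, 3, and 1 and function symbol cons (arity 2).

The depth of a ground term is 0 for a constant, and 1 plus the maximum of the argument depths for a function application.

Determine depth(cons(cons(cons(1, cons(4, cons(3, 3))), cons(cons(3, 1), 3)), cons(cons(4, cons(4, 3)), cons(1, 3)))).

depth(cons(3, 3)) = 1 + max(0, 0) = 1
depth(cons(4, cons(3, 3))) = 1 + max(0, 1) = 2
depth(cons(1, cons(4, cons(3, 3)))) = 1 + max(0, 2) = 3
depth(cons(3, 1)) = 1 + max(0, 0) = 1
depth(cons(cons(3, 1), 3)) = 1 + max(1, 0) = 2
depth(cons(cons(1, cons(4, cons(3, 3))), cons(cons(3, 1), 3))) = 1 + max(3, 2) = 4
depth(cons(4, 3)) = 1 + max(0, 0) = 1
depth(cons(4, cons(4, 3))) = 1 + max(0, 1) = 2
depth(cons(1, 3)) = 1 + max(0, 0) = 1
depth(cons(cons(4, cons(4, 3)), cons(1, 3))) = 1 + max(2, 1) = 3
depth(cons(cons(cons(1, cons(4, cons(3, 3))), cons(cons(3, 1), 3)), cons(cons(4, cons(4, 3)), cons(1, 3)))) = 1 + max(4, 3) = 5

5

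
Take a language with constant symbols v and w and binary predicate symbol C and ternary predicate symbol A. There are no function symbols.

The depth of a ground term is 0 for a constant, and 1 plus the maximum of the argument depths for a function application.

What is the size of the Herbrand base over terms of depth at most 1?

12

First count ground terms of depth ≤ 1.
With no function symbols every ground term is a constant, so there are exactly 2 ground terms at every depth bound.
N_0 = 2
N_1 = 2
So |H| = 2.
Ground atoms are formed by filling each argument slot of a predicate with a term from H, so an r-ary predicate gives |H|^r atoms:
  C: 2^2 = 4;  A: 2^3 = 8
Total ground atoms: 4 + 8 = 12.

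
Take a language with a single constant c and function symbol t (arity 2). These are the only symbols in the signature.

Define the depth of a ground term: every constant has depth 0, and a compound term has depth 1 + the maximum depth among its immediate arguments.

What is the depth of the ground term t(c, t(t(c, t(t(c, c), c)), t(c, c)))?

depth(t(c, c)) = 1 + max(0, 0) = 1
depth(t(t(c, c), c)) = 1 + max(1, 0) = 2
depth(t(c, t(t(c, c), c))) = 1 + max(0, 2) = 3
depth(t(t(c, t(t(c, c), c)), t(c, c))) = 1 + max(3, 1) = 4
depth(t(c, t(t(c, t(t(c, c), c)), t(c, c)))) = 1 + max(0, 4) = 5

5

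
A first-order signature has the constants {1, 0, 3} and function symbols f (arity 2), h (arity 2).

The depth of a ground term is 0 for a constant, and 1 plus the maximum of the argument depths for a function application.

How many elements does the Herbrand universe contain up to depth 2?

Count level by level. With function symbols f/2, h/2, the terms of depth ≤ k are the 3 constants together with each function applied to depth-≤(k−1) tuples, so N_k = 3 + N_{k-1}^2 + N_{k-1}^2.
N_0 = 3
N_1 = 3 + 3^2 + 3^2 = 21
N_2 = 3 + 21^2 + 21^2 = 885

885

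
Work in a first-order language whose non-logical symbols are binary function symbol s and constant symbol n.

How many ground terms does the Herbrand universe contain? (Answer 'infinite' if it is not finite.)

The signature has at least one function symbol (s, arity 2) and at least one constant (n).
Iterating s gives infinitely many distinct ground terms: n, s(n, n), s(s(n, n), s(n, n)), ...
So the Herbrand universe is infinite.

infinite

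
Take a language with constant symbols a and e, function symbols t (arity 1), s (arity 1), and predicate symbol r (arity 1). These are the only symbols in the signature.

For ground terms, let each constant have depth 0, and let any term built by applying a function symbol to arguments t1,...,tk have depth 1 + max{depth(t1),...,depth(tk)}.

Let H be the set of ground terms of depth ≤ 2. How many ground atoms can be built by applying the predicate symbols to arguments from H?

First count ground terms of depth ≤ 2.
Write N_k for the number of ground terms of depth ≤ k. A term of depth ≤ k is either a constant or a function symbol applied to arguments of depth ≤ k−1, so N_k = 2 + N_{k-1} + N_{k-1}.
N_0 = 2
N_1 = 2 + 2 + 2 = 6
N_2 = 2 + 6 + 6 = 14
So |H| = 14.
For each predicate symbol, the number of ground atoms is |H| raised to its arity; summing:
  r: 14
Total ground atoms: 14.

14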